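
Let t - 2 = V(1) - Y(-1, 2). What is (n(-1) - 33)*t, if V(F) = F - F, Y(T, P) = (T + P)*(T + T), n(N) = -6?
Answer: -156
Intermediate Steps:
Y(T, P) = 2*T*(P + T) (Y(T, P) = (P + T)*(2*T) = 2*T*(P + T))
V(F) = 0
t = 4 (t = 2 + (0 - 2*(-1)*(2 - 1)) = 2 + (0 - 2*(-1)) = 2 + (0 - 1*(-2)) = 2 + (0 + 2) = 2 + 2 = 4)
(n(-1) - 33)*t = (-6 - 33)*4 = -39*4 = -156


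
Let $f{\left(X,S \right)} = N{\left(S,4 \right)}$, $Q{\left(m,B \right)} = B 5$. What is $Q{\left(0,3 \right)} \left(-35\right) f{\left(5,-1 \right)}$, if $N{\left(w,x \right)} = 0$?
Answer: $0$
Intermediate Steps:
$Q{\left(m,B \right)} = 5 B$
$f{\left(X,S \right)} = 0$
$Q{\left(0,3 \right)} \left(-35\right) f{\left(5,-1 \right)} = 5 \cdot 3 \left(-35\right) 0 = 15 \left(-35\right) 0 = \left(-525\right) 0 = 0$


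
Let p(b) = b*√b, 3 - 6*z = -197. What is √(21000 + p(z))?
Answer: 10*√(1890 + 10*√3)/3 ≈ 145.58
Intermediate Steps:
z = 100/3 (z = ½ - ⅙*(-197) = ½ + 197/6 = 100/3 ≈ 33.333)
p(b) = b^(3/2)
√(21000 + p(z)) = √(21000 + (100/3)^(3/2)) = √(21000 + 1000*√3/9)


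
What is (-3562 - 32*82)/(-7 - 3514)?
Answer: 6186/3521 ≈ 1.7569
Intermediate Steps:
(-3562 - 32*82)/(-7 - 3514) = (-3562 - 2624)/(-3521) = -6186*(-1/3521) = 6186/3521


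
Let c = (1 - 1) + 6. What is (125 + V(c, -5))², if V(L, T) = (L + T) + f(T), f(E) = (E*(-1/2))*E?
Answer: 51529/4 ≈ 12882.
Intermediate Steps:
c = 6 (c = 0 + 6 = 6)
f(E) = -E²/2 (f(E) = (E*(-1*½))*E = (E*(-½))*E = (-E/2)*E = -E²/2)
V(L, T) = L + T - T²/2 (V(L, T) = (L + T) - T²/2 = L + T - T²/2)
(125 + V(c, -5))² = (125 + (6 - 5 - ½*(-5)²))² = (125 + (6 - 5 - ½*25))² = (125 + (6 - 5 - 25/2))² = (125 - 23/2)² = (227/2)² = 51529/4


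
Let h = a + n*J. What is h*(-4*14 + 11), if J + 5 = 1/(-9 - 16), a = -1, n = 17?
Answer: 19503/5 ≈ 3900.6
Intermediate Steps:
J = -126/25 (J = -5 + 1/(-9 - 16) = -5 + 1/(-25) = -5 - 1/25 = -126/25 ≈ -5.0400)
h = -2167/25 (h = -1 + 17*(-126/25) = -1 - 2142/25 = -2167/25 ≈ -86.680)
h*(-4*14 + 11) = -2167*(-4*14 + 11)/25 = -2167*(-56 + 11)/25 = -2167/25*(-45) = 19503/5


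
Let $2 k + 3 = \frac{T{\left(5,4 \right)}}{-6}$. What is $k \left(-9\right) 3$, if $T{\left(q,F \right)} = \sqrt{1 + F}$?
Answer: $\frac{81}{2} + \frac{9 \sqrt{5}}{4} \approx 45.531$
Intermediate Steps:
$k = - \frac{3}{2} - \frac{\sqrt{5}}{12}$ ($k = - \frac{3}{2} + \frac{\sqrt{1 + 4} \frac{1}{-6}}{2} = - \frac{3}{2} + \frac{\sqrt{5} \left(- \frac{1}{6}\right)}{2} = - \frac{3}{2} + \frac{\left(- \frac{1}{6}\right) \sqrt{5}}{2} = - \frac{3}{2} - \frac{\sqrt{5}}{12} \approx -1.6863$)
$k \left(-9\right) 3 = \left(- \frac{3}{2} - \frac{\sqrt{5}}{12}\right) \left(-9\right) 3 = \left(\frac{27}{2} + \frac{3 \sqrt{5}}{4}\right) 3 = \frac{81}{2} + \frac{9 \sqrt{5}}{4}$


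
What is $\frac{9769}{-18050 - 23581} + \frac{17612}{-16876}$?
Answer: $- \frac{224516704}{175641189} \approx -1.2783$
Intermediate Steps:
$\frac{9769}{-18050 - 23581} + \frac{17612}{-16876} = \frac{9769}{-41631} + 17612 \left(- \frac{1}{16876}\right) = 9769 \left(- \frac{1}{41631}\right) - \frac{4403}{4219} = - \frac{9769}{41631} - \frac{4403}{4219} = - \frac{224516704}{175641189}$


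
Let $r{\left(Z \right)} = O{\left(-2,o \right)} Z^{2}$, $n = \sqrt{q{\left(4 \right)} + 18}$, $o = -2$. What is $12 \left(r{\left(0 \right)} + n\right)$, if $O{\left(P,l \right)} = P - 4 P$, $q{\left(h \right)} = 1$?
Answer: $12 \sqrt{19} \approx 52.307$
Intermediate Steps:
$n = \sqrt{19}$ ($n = \sqrt{1 + 18} = \sqrt{19} \approx 4.3589$)
$O{\left(P,l \right)} = - 3 P$
$r{\left(Z \right)} = 6 Z^{2}$ ($r{\left(Z \right)} = \left(-3\right) \left(-2\right) Z^{2} = 6 Z^{2}$)
$12 \left(r{\left(0 \right)} + n\right) = 12 \left(6 \cdot 0^{2} + \sqrt{19}\right) = 12 \left(6 \cdot 0 + \sqrt{19}\right) = 12 \left(0 + \sqrt{19}\right) = 12 \sqrt{19}$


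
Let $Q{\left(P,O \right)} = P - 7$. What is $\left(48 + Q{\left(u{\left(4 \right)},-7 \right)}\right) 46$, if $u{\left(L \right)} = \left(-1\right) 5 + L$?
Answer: $1840$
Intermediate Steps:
$u{\left(L \right)} = -5 + L$
$Q{\left(P,O \right)} = -7 + P$
$\left(48 + Q{\left(u{\left(4 \right)},-7 \right)}\right) 46 = \left(48 + \left(-7 + \left(-5 + 4\right)\right)\right) 46 = \left(48 - 8\right) 46 = 40 \cdot 46 = 1840$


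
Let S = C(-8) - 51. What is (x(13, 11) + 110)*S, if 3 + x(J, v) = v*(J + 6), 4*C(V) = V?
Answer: -16748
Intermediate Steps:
C(V) = V/4
x(J, v) = -3 + v*(6 + J) (x(J, v) = -3 + v*(J + 6) = -3 + v*(6 + J))
S = -53 (S = (¼)*(-8) - 51 = -2 - 51 = -53)
(x(13, 11) + 110)*S = ((-3 + 6*11 + 13*11) + 110)*(-53) = ((-3 + 66 + 143) + 110)*(-53) = (206 + 110)*(-53) = 316*(-53) = -16748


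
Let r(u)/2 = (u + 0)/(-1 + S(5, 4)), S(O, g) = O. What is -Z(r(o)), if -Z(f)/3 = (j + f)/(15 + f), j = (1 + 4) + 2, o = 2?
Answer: 3/2 ≈ 1.5000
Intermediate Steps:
j = 7 (j = 5 + 2 = 7)
r(u) = u/2 (r(u) = 2*((u + 0)/(-1 + 5)) = 2*(u/4) = u/2)
Z(f) = -3*(7 + f)/(15 + f)
-Z(r(o)) = -3*(-7 - 2/2)/(15 + (½)*2) = -3*(-7 - 1*1)/(15 + 1) = -3*(-7 - 1)/16 = -3*(-8)/16 = -1*(-3/2) = 3/2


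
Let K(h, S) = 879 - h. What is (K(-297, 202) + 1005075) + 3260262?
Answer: 4266513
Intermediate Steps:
(K(-297, 202) + 1005075) + 3260262 = ((879 - 1*(-297)) + 1005075) + 3260262 = ((879 + 297) + 1005075) + 3260262 = (1176 + 1005075) + 3260262 = 1006251 + 3260262 = 4266513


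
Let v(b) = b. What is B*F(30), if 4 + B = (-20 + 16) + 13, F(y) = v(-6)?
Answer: -30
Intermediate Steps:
F(y) = -6
B = 5 (B = -4 + ((-20 + 16) + 13) = -4 + (-4 + 13) = -4 + 9 = 5)
B*F(30) = 5*(-6) = -30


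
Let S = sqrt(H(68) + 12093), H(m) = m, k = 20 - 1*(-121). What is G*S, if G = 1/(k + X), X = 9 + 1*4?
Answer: sqrt(12161)/154 ≈ 0.71608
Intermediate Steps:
k = 141 (k = 20 + 121 = 141)
X = 13 (X = 9 + 4 = 13)
S = sqrt(12161) (S = sqrt(68 + 12093) = sqrt(12161) ≈ 110.28)
G = 1/154 (G = 1/(141 + 13) = 1/154 ≈ 0.0064935)
G*S = sqrt(12161)/154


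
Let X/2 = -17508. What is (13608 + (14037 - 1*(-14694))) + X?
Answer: 7323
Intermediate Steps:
X = -35016 (X = 2*(-17508) = -35016)
(13608 + (14037 - 1*(-14694))) + X = (13608 + (14037 - 1*(-14694))) - 35016 = (13608 + (14037 + 14694)) - 35016 = (13608 + 28731) - 35016 = 42339 - 35016 = 7323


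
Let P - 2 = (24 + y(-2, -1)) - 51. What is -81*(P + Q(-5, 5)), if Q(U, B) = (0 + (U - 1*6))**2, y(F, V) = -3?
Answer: -7533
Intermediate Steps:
Q(U, B) = (-6 + U)**2 (Q(U, B) = (0 + (U - 6))**2 = (0 + (-6 + U))**2 = (-6 + U)**2)
P = -28 (P = 2 + ((24 - 3) - 51) = 2 + (21 - 51) = 2 - 30 = -28)
-81*(P + Q(-5, 5)) = -81*(-28 + (-6 - 5)**2) = -81*(-28 + (-11)**2) = -81*(-28 + 121) = -81*93 = -7533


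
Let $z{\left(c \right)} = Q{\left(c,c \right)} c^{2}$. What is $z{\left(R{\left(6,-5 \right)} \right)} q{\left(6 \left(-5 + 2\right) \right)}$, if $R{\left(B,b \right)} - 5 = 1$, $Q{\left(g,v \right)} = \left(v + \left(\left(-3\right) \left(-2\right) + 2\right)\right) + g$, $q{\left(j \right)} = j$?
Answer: $-12960$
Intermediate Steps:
$Q{\left(g,v \right)} = 8 + g + v$ ($Q{\left(g,v \right)} = \left(v + \left(6 + 2\right)\right) + g = \left(v + 8\right) + g = \left(8 + v\right) + g = 8 + g + v$)
$R{\left(B,b \right)} = 6$ ($R{\left(B,b \right)} = 5 + 1 = 6$)
$z{\left(c \right)} = c^{2} \left(8 + 2 c\right)$ ($z{\left(c \right)} = \left(8 + c + c\right) c^{2} = \left(8 + 2 c\right) c^{2} = c^{2} \left(8 + 2 c\right)$)
$z{\left(R{\left(6,-5 \right)} \right)} q{\left(6 \left(-5 + 2\right) \right)} = 2 \cdot 6^{2} \left(4 + 6\right) 6 \left(-5 + 2\right) = 2 \cdot 36 \cdot 10 \cdot 6 \left(-3\right) = 720 \left(-18\right) = -12960$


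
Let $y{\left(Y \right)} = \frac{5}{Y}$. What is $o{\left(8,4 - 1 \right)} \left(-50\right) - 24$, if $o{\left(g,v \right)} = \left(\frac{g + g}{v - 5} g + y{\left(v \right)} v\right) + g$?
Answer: $2526$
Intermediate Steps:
$o{\left(g,v \right)} = 5 + g + \frac{2 g^{2}}{-5 + v}$ ($o{\left(g,v \right)} = \left(\frac{g + g}{v - 5} g + \frac{5}{v} v\right) + g = \left(\frac{2 g}{-5 + v} g + 5\right) + g = \left(\frac{2 g^{2}}{-5 + v} + 5\right) + g = \left(5 + \frac{2 g^{2}}{-5 + v}\right) + g = 5 + g + \frac{2 g^{2}}{-5 + v}$)
$o{\left(8,4 - 1 \right)} \left(-50\right) - 24 = \frac{-25 - 40 + 2 \cdot 8^{2} + 5 \left(4 - 1\right) + 8 \left(4 - 1\right)}{-5 + \left(4 - 1\right)} \left(-50\right) - 24 = \frac{-25 - 40 + 2 \cdot 64 + 5 \left(4 - 1\right) + 8 \left(4 - 1\right)}{-5 + \left(4 - 1\right)} \left(-50\right) - 24 = \frac{-25 - 40 + 128 + 5 \cdot 3 + 8 \cdot 3}{-5 + 3} \left(-50\right) - 24 = \frac{-25 - 40 + 128 + 15 + 24}{-2} \left(-50\right) - 24 = \left(- \frac{1}{2}\right) 102 \left(-50\right) - 24 = \left(-51\right) \left(-50\right) - 24 = 2550 - 24 = 2526$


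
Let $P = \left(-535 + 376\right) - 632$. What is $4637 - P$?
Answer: $5428$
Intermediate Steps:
$P = -791$ ($P = -159 - 632 = -791$)
$4637 - P = 4637 - -791 = 4637 + 791 = 5428$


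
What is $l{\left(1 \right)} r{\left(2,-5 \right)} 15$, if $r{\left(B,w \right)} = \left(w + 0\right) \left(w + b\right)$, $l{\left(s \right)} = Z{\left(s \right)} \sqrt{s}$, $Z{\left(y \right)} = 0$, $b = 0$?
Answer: $0$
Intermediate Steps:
$l{\left(s \right)} = 0$ ($l{\left(s \right)} = 0 \sqrt{s} = 0$)
$r{\left(B,w \right)} = w^{2}$ ($r{\left(B,w \right)} = \left(w + 0\right) \left(w + 0\right) = w w = w^{2}$)
$l{\left(1 \right)} r{\left(2,-5 \right)} 15 = 0 \left(-5\right)^{2} \cdot 15 = 0 \cdot 25 \cdot 15 = 0 \cdot 15 = 0$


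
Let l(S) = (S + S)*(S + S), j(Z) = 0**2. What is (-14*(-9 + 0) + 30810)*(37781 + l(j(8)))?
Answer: 1168793016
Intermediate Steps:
j(Z) = 0
l(S) = 4*S**2 (l(S) = (2*S)*(2*S) = 4*S**2)
(-14*(-9 + 0) + 30810)*(37781 + l(j(8))) = (-14*(-9 + 0) + 30810)*(37781 + 4*0**2) = (-14*(-9) + 30810)*(37781 + 4*0) = (126 + 30810)*(37781 + 0) = 30936*37781 = 1168793016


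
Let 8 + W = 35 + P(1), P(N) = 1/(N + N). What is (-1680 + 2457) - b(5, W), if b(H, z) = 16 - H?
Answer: 766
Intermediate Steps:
P(N) = 1/(2*N)
W = 55/2 (W = -8 + (35 + (½)/1) = -8 + (35 + (½)*1) = -8 + (35 + ½) = -8 + 71/2 = 55/2 ≈ 27.500)
(-1680 + 2457) - b(5, W) = (-1680 + 2457) - (16 - 1*5) = 777 - (16 - 5) = 777 - 1*11 = 777 - 11 = 766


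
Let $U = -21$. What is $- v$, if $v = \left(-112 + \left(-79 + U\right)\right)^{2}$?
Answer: $-44944$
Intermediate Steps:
$v = 44944$ ($v = \left(-112 - 100\right)^{2} = \left(-212\right)^{2} = 44944$)
$- v = \left(-1\right) 44944 = -44944$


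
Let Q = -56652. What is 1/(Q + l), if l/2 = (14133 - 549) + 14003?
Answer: -1/1478 ≈ -0.00067659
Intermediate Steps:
l = 55174 (l = 2*((14133 - 549) + 14003) = 2*(13584 + 14003) = 2*27587 = 55174)
1/(Q + l) = 1/(-56652 + 55174) = 1/(-1478) = -1/1478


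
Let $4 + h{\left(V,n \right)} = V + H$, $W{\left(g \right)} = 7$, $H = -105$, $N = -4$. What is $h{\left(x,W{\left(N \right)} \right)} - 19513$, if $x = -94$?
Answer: $-19716$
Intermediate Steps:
$h{\left(V,n \right)} = -109 + V$ ($h{\left(V,n \right)} = -4 + \left(V - 105\right) = -4 + \left(-105 + V\right) = -109 + V$)
$h{\left(x,W{\left(N \right)} \right)} - 19513 = \left(-109 - 94\right) - 19513 = -203 - 19513 = -19716$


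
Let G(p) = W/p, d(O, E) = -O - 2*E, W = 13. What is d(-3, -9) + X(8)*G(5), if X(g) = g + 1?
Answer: 222/5 ≈ 44.400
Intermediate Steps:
G(p) = 13/p
X(g) = 1 + g
d(-3, -9) + X(8)*G(5) = (-1*(-3) - 2*(-9)) + (1 + 8)*(13/5) = (3 + 18) + 9*(13*(⅕)) = 21 + 9*(13/5) = 21 + 117/5 = 222/5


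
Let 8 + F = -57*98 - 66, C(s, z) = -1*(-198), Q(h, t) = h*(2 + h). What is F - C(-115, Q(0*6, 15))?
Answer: -5858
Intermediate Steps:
C(s, z) = 198
F = -5660 (F = -8 + (-57*98 - 66) = -8 + (-5586 - 66) = -8 - 5652 = -5660)
F - C(-115, Q(0*6, 15)) = -5660 - 1*198 = -5660 - 198 = -5858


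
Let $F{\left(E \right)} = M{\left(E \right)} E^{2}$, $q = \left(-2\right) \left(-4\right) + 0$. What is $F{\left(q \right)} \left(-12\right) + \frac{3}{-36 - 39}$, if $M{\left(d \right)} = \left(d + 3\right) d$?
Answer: $- \frac{1689601}{25} \approx -67584.0$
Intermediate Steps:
$M{\left(d \right)} = d \left(3 + d\right)$ ($M{\left(d \right)} = \left(3 + d\right) d = d \left(3 + d\right)$)
$q = 8$ ($q = 8 + 0 = 8$)
$F{\left(E \right)} = E^{3} \left(3 + E\right)$ ($F{\left(E \right)} = E \left(3 + E\right) E^{2} = E^{3} \left(3 + E\right)$)
$F{\left(q \right)} \left(-12\right) + \frac{3}{-36 - 39} = 8^{3} \left(3 + 8\right) \left(-12\right) + \frac{3}{-36 - 39} = 512 \cdot 11 \left(-12\right) + \frac{3}{-75} = 5632 \left(-12\right) + 3 \left(- \frac{1}{75}\right) = -67584 - \frac{1}{25} = - \frac{1689601}{25}$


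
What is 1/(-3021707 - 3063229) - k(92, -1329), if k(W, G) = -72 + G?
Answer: 8524995335/6084936 ≈ 1401.0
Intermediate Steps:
1/(-3021707 - 3063229) - k(92, -1329) = 1/(-3021707 - 3063229) - (-72 - 1329) = 1/(-6084936) - 1*(-1401) = -1/6084936 + 1401 = 8524995335/6084936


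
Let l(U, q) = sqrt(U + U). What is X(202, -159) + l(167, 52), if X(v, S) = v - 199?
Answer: 3 + sqrt(334) ≈ 21.276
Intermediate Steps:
l(U, q) = sqrt(2)*sqrt(U) (l(U, q) = sqrt(2*U) = sqrt(2)*sqrt(U))
X(v, S) = -199 + v
X(202, -159) + l(167, 52) = (-199 + 202) + sqrt(2)*sqrt(167) = 3 + sqrt(334)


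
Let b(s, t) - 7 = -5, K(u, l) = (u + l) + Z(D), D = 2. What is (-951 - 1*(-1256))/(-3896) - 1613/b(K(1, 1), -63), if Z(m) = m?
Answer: -3142429/3896 ≈ -806.58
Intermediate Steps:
K(u, l) = 2 + l + u (K(u, l) = (u + l) + 2 = (l + u) + 2 = 2 + l + u)
b(s, t) = 2 (b(s, t) = 7 - 5 = 2)
(-951 - 1*(-1256))/(-3896) - 1613/b(K(1, 1), -63) = (-951 - 1*(-1256))/(-3896) - 1613/2 = (-951 + 1256)*(-1/3896) - 1613*½ = 305*(-1/3896) - 1613/2 = -305/3896 - 1613/2 = -3142429/3896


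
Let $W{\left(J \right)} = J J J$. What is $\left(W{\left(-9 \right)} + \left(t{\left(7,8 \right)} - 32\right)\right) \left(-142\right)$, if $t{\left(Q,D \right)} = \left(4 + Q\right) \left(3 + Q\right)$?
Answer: $92442$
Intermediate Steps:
$t{\left(Q,D \right)} = \left(3 + Q\right) \left(4 + Q\right)$
$W{\left(J \right)} = J^{3}$ ($W{\left(J \right)} = J^{2} J = J^{3}$)
$\left(W{\left(-9 \right)} + \left(t{\left(7,8 \right)} - 32\right)\right) \left(-142\right) = \left(\left(-9\right)^{3} + \left(\left(12 + 7^{2} + 7 \cdot 7\right) - 32\right)\right) \left(-142\right) = \left(-729 + \left(\left(12 + 49 + 49\right) - 32\right)\right) \left(-142\right) = \left(-729 + \left(110 - 32\right)\right) \left(-142\right) = \left(-729 + 78\right) \left(-142\right) = \left(-651\right) \left(-142\right) = 92442$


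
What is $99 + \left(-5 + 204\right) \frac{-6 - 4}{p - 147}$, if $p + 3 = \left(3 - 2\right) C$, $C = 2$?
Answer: $\frac{8321}{74} \approx 112.45$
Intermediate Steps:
$p = -1$ ($p = -3 + \left(3 - 2\right) 2 = -3 + 1 \cdot 2 = -3 + 2 = -1$)
$99 + \left(-5 + 204\right) \frac{-6 - 4}{p - 147} = 99 + \left(-5 + 204\right) \frac{-6 - 4}{-1 - 147} = 99 + 199 \left(- \frac{10}{-148}\right) = 99 + 199 \left(\left(-10\right) \left(- \frac{1}{148}\right)\right) = 99 + 199 \cdot \frac{5}{74} = 99 + \frac{995}{74} = \frac{8321}{74}$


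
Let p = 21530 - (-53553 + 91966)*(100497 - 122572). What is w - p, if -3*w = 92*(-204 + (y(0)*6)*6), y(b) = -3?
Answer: -847978937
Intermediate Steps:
w = 9568 (w = -92*(-204 - 3*6*6)/3 = -92*(-204 - 18*6)/3 = -92*(-204 - 108)/3 = -92*(-312)/3 = -⅓*(-28704) = 9568)
p = 847988505 (p = 21530 - 38413*(-22075) = 21530 - 1*(-847966975) = 21530 + 847966975 = 847988505)
w - p = 9568 - 1*847988505 = 9568 - 847988505 = -847978937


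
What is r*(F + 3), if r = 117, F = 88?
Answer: 10647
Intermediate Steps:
r*(F + 3) = 117*(88 + 3) = 117*91 = 10647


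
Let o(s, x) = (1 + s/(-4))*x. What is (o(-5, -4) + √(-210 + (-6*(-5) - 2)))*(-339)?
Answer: 3051 - 339*I*√182 ≈ 3051.0 - 4573.4*I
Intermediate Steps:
o(s, x) = x*(1 - s/4) (o(s, x) = (1 + s*(-¼))*x = (1 - s/4)*x = x*(1 - s/4))
(o(-5, -4) + √(-210 + (-6*(-5) - 2)))*(-339) = ((¼)*(-4)*(4 - 1*(-5)) + √(-210 + (-6*(-5) - 2)))*(-339) = ((¼)*(-4)*(4 + 5) + √(-210 + (30 - 2)))*(-339) = ((¼)*(-4)*9 + √(-210 + 28))*(-339) = (-9 + √(-182))*(-339) = (-9 + I*√182)*(-339) = 3051 - 339*I*√182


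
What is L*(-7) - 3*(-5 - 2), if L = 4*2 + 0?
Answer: -35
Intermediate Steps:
L = 8 (L = 8 + 0 = 8)
L*(-7) - 3*(-5 - 2) = 8*(-7) - 3*(-5 - 2) = -56 - 3*(-7) = -56 + 21 = -35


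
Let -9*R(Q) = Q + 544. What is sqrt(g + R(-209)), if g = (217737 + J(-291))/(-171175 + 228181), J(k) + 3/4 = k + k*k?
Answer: I*sqrt(46105534370)/38004 ≈ 5.65*I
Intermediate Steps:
J(k) = -3/4 + k + k**2 (J(k) = -3/4 + (k + k*k) = -3/4 + (k + k**2) = -3/4 + k + k**2)
R(Q) = -544/9 - Q/9 (R(Q) = -(Q + 544)/9 = -(544 + Q)/9 = -544/9 - Q/9)
g = 402835/76008 (g = (217737 + (-3/4 - 291 + (-291)**2))/(-171175 + 228181) = (217737 + (-3/4 - 291 + 84681))/57006 = (217737 + 337557/4)*(1/57006) = (1208505/4)*(1/57006) = 402835/76008 ≈ 5.2999)
sqrt(g + R(-209)) = sqrt(402835/76008 + (-544/9 - 1/9*(-209))) = sqrt(402835/76008 + (-544/9 + 209/9)) = sqrt(402835/76008 - 335/9) = sqrt(-7279055/228024) = I*sqrt(46105534370)/38004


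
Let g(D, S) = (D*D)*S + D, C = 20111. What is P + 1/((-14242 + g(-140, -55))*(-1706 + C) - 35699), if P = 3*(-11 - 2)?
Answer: -784107729952/20105326409 ≈ -39.000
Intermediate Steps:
g(D, S) = D + S*D² (g(D, S) = D²*S + D = S*D² + D = D + S*D²)
P = -39 (P = 3*(-13) = -39)
P + 1/((-14242 + g(-140, -55))*(-1706 + C) - 35699) = -39 + 1/((-14242 - 140*(1 - 140*(-55)))*(-1706 + 20111) - 35699) = -39 + 1/((-14242 - 140*(1 + 7700))*18405 - 35699) = -39 + 1/((-14242 - 140*7701)*18405 - 35699) = -39 + 1/((-14242 - 1078140)*18405 - 35699) = -39 + 1/(-1092382*18405 - 35699) = -39 + 1/(-20105290710 - 35699) = -39 + 1/(-20105326409) = -39 - 1/20105326409 = -784107729952/20105326409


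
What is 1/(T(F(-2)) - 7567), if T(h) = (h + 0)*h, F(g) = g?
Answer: -1/7563 ≈ -0.00013222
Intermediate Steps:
T(h) = h² (T(h) = h*h = h²)
1/(T(F(-2)) - 7567) = 1/((-2)² - 7567) = 1/(4 - 7567) = 1/(-7563) = -1/7563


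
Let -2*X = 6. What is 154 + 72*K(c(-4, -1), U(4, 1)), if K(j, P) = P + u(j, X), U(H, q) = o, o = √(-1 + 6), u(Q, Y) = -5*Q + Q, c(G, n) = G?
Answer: 1306 + 72*√5 ≈ 1467.0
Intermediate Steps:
X = -3 (X = -½*6 = -3)
u(Q, Y) = -4*Q
o = √5 ≈ 2.2361
U(H, q) = √5
K(j, P) = P - 4*j
154 + 72*K(c(-4, -1), U(4, 1)) = 154 + 72*(√5 - 4*(-4)) = 154 + 72*(√5 + 16) = 154 + 72*(16 + √5) = 154 + (1152 + 72*√5) = 1306 + 72*√5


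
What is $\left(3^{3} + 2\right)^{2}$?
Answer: $841$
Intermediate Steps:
$\left(3^{3} + 2\right)^{2} = \left(27 + 2\right)^{2} = 29^{2} = 841$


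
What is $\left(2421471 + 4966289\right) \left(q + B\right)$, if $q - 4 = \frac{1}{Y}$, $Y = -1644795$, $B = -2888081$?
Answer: $- \frac{7018807300436319232}{328959} \approx -2.1336 \cdot 10^{13}$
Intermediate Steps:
$q = \frac{6579179}{1644795}$ ($q = 4 + \frac{1}{-1644795} = 4 - \frac{1}{1644795} = \frac{6579179}{1644795} \approx 4.0$)
$\left(2421471 + 4966289\right) \left(q + B\right) = \left(2421471 + 4966289\right) \left(\frac{6579179}{1644795} - 2888081\right) = 7387760 \left(- \frac{4750294609216}{1644795}\right) = - \frac{7018807300436319232}{328959}$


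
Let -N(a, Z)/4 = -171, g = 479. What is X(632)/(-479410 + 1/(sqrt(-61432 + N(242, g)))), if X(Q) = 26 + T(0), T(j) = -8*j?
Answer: -757203165680/13961952679178801 + 52*I*sqrt(15187)/13961952679178801 ≈ -5.4233e-5 + 4.5898e-13*I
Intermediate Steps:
N(a, Z) = 684 (N(a, Z) = -4*(-171) = 684)
X(Q) = 26 (X(Q) = 26 - 8*0 = 26 + 0 = 26)
X(632)/(-479410 + 1/(sqrt(-61432 + N(242, g)))) = 26/(-479410 + 1/(sqrt(-61432 + 684))) = 26/(-479410 + 1/(sqrt(-60748))) = 26/(-479410 + 1/(2*I*sqrt(15187))) = 26/(-479410 - I*sqrt(15187)/30374)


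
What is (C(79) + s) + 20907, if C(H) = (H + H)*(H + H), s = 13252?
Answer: 59123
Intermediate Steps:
C(H) = 4*H² (C(H) = (2*H)*(2*H) = 4*H²)
(C(79) + s) + 20907 = (4*79² + 13252) + 20907 = (4*6241 + 13252) + 20907 = (24964 + 13252) + 20907 = 38216 + 20907 = 59123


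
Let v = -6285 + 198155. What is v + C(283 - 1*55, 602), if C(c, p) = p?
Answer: 192472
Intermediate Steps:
v = 191870
v + C(283 - 1*55, 602) = 191870 + 602 = 192472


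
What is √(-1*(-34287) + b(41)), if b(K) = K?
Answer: 2*√8582 ≈ 185.28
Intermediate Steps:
√(-1*(-34287) + b(41)) = √(-1*(-34287) + 41) = √(34287 + 41) = √34328 = 2*√8582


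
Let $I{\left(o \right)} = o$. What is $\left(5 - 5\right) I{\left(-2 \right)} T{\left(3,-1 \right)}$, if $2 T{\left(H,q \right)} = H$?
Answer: $0$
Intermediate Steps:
$T{\left(H,q \right)} = \frac{H}{2}$
$\left(5 - 5\right) I{\left(-2 \right)} T{\left(3,-1 \right)} = \left(5 - 5\right) \left(-2\right) \frac{1}{2} \cdot 3 = \left(5 - 5\right) \left(-2\right) \frac{3}{2} = 0 \left(-2\right) \frac{3}{2} = 0 \cdot \frac{3}{2} = 0$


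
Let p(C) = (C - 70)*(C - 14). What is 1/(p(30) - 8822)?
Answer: -1/9462 ≈ -0.00010569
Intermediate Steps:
p(C) = (-70 + C)*(-14 + C)
1/(p(30) - 8822) = 1/((980 + 30**2 - 84*30) - 8822) = 1/((980 + 900 - 2520) - 8822) = 1/(-640 - 8822) = 1/(-9462) = -1/9462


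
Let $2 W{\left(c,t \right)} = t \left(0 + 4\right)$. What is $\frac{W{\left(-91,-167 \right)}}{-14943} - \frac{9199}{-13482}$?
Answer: $\frac{47321215}{67153842} \approx 0.70467$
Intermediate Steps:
$W{\left(c,t \right)} = 2 t$ ($W{\left(c,t \right)} = \frac{t \left(0 + 4\right)}{2} = \frac{t 4}{2} = \frac{4 t}{2} = 2 t$)
$\frac{W{\left(-91,-167 \right)}}{-14943} - \frac{9199}{-13482} = \frac{2 \left(-167\right)}{-14943} - \frac{9199}{-13482} = \left(-334\right) \left(- \frac{1}{14943}\right) - - \frac{9199}{13482} = \frac{334}{14943} + \frac{9199}{13482} = \frac{47321215}{67153842}$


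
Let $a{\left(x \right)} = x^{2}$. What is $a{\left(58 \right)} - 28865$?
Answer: $-25501$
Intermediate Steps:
$a{\left(58 \right)} - 28865 = 58^{2} - 28865 = 3364 - 28865 = -25501$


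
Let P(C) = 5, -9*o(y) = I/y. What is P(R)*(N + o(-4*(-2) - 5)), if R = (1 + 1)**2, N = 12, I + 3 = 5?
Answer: 1610/27 ≈ 59.630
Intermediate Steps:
I = 2 (I = -3 + 5 = 2)
o(y) = -2/(9*y)
R = 4 (R = 2**2 = 4)
P(R)*(N + o(-4*(-2) - 5)) = 5*(12 - 2/(9*(-4*(-2) - 5))) = 5*(12 - 2/(9*(8 - 5))) = 5*(12 - 2/9/3) = 5*(12 - 2/9*1/3) = 5*(12 - 2/27) = 5*(322/27) = 1610/27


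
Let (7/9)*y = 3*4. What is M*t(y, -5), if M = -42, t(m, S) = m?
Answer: -648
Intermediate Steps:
y = 108/7 (y = 9*(3*4)/7 = (9/7)*12 = 108/7 ≈ 15.429)
M*t(y, -5) = -42*108/7 = -648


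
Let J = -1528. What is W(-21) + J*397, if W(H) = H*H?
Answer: -606175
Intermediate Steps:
W(H) = H²
W(-21) + J*397 = (-21)² - 1528*397 = 441 - 606616 = -606175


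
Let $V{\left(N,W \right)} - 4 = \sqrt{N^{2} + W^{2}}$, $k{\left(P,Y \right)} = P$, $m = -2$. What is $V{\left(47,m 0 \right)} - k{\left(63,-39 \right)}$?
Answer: $-12$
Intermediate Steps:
$V{\left(N,W \right)} = 4 + \sqrt{N^{2} + W^{2}}$
$V{\left(47,m 0 \right)} - k{\left(63,-39 \right)} = \left(4 + \sqrt{47^{2} + \left(\left(-2\right) 0\right)^{2}}\right) - 63 = \left(4 + \sqrt{2209 + 0^{2}}\right) - 63 = \left(4 + \sqrt{2209 + 0}\right) - 63 = \left(4 + \sqrt{2209}\right) - 63 = \left(4 + 47\right) - 63 = 51 - 63 = -12$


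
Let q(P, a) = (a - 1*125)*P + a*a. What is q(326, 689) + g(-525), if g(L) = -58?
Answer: 658527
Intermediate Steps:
q(P, a) = a² + P*(-125 + a) (q(P, a) = (a - 125)*P + a² = (-125 + a)*P + a² = P*(-125 + a) + a² = a² + P*(-125 + a))
q(326, 689) + g(-525) = (689² - 125*326 + 326*689) - 58 = (474721 - 40750 + 224614) - 58 = 658585 - 58 = 658527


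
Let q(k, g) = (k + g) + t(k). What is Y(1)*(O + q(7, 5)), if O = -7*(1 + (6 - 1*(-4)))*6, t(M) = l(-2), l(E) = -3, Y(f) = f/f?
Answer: -453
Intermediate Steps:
Y(f) = 1
t(M) = -3
q(k, g) = -3 + g + k (q(k, g) = (k + g) - 3 = (g + k) - 3 = -3 + g + k)
O = -462 (O = -7*(1 + (6 + 4))*6 = -7*(1 + 10)*6 = -7*11*6 = -77*6 = -462)
Y(1)*(O + q(7, 5)) = 1*(-462 + (-3 + 5 + 7)) = 1*(-462 + 9) = 1*(-453) = -453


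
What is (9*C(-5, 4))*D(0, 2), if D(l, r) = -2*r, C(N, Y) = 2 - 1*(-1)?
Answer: -108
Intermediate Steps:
C(N, Y) = 3 (C(N, Y) = 2 + 1 = 3)
(9*C(-5, 4))*D(0, 2) = (9*3)*(-2*2) = 27*(-4) = -108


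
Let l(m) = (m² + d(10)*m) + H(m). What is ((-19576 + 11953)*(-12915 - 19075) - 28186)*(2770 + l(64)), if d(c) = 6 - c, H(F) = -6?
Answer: 1610263780736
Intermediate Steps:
l(m) = -6 + m² - 4*m (l(m) = (m² + (6 - 1*10)*m) - 6 = (m² + (6 - 10)*m) - 6 = (m² - 4*m) - 6 = -6 + m² - 4*m)
((-19576 + 11953)*(-12915 - 19075) - 28186)*(2770 + l(64)) = ((-19576 + 11953)*(-12915 - 19075) - 28186)*(2770 + (-6 + 64² - 4*64)) = (-7623*(-31990) - 28186)*(2770 + (-6 + 4096 - 256)) = (243859770 - 28186)*(2770 + 3834) = 243831584*6604 = 1610263780736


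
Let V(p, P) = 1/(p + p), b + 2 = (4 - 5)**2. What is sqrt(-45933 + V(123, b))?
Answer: I*sqrt(2779681182)/246 ≈ 214.32*I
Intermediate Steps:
b = -1 (b = -2 + (4 - 5)**2 = -2 + (-1)**2 = -2 + 1 = -1)
V(p, P) = 1/(2*p)
sqrt(-45933 + V(123, b)) = sqrt(-45933 + (1/2)/123) = sqrt(-45933 + (1/2)*(1/123)) = sqrt(-45933 + 1/246) = sqrt(-11299517/246) = I*sqrt(2779681182)/246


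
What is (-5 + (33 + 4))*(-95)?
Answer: -3040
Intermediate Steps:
(-5 + (33 + 4))*(-95) = (-5 + 37)*(-95) = 32*(-95) = -3040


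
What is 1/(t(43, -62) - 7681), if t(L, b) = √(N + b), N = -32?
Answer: -7681/58997855 - I*√94/58997855 ≈ -0.00013019 - 1.6433e-7*I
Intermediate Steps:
t(L, b) = √(-32 + b)
1/(t(43, -62) - 7681) = 1/(√(-32 - 62) - 7681) = 1/(√(-94) - 7681) = 1/(I*√94 - 7681) = 1/(-7681 + I*√94)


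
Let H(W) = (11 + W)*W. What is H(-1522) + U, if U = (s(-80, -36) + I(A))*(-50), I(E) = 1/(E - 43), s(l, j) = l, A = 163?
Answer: 27644899/12 ≈ 2.3037e+6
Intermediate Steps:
I(E) = 1/(-43 + E)
H(W) = W*(11 + W)
U = 47995/12 (U = (-80 + 1/(-43 + 163))*(-50) = (-80 + 1/120)*(-50) = -9599/120*(-50) = 47995/12 ≈ 3999.6)
H(-1522) + U = -1522*(11 - 1522) + 47995/12 = -1522*(-1511) + 47995/12 = 2299742 + 47995/12 = 27644899/12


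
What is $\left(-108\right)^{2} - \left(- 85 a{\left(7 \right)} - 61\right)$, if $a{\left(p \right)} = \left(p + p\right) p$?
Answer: $20055$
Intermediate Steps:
$a{\left(p \right)} = 2 p^{2}$ ($a{\left(p \right)} = 2 p p = 2 p^{2}$)
$\left(-108\right)^{2} - \left(- 85 a{\left(7 \right)} - 61\right) = \left(-108\right)^{2} - \left(- 85 \cdot 2 \cdot 7^{2} - 61\right) = 11664 - \left(- 85 \cdot 2 \cdot 49 - 61\right) = 11664 - \left(\left(-85\right) 98 - 61\right) = 11664 - \left(-8330 - 61\right) = 11664 - -8391 = 11664 + 8391 = 20055$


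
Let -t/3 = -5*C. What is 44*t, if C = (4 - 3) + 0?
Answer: 660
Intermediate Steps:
C = 1 (C = 1 + 0 = 1)
t = 15 (t = -(-15) = -3*(-5) = 15)
44*t = 44*15 = 660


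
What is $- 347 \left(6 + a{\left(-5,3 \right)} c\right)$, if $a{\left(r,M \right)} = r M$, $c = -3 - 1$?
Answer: $-22902$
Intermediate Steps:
$c = -4$
$a{\left(r,M \right)} = M r$
$- 347 \left(6 + a{\left(-5,3 \right)} c\right) = - 347 \left(6 + 3 \left(-5\right) \left(-4\right)\right) = - 347 \left(6 - -60\right) = - 347 \left(6 + 60\right) = \left(-347\right) 66 = -22902$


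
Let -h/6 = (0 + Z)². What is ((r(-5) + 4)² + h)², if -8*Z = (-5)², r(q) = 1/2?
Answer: 1505529/1024 ≈ 1470.2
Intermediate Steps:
r(q) = ½
Z = -25/8 (Z = -⅛*(-5)² = -⅛*25 = -25/8 ≈ -3.1250)
h = -1875/32 (h = -6*(0 - 25/8)² = -6*(-25/8)² = -6*625/64 = -1875/32 ≈ -58.594)
((r(-5) + 4)² + h)² = ((½ + 4)² - 1875/32)² = ((9/2)² - 1875/32)² = (81/4 - 1875/32)² = (-1227/32)² = 1505529/1024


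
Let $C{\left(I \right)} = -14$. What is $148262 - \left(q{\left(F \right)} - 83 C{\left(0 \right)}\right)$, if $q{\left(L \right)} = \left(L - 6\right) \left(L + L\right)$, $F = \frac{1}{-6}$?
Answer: $\frac{2647763}{18} \approx 1.471 \cdot 10^{5}$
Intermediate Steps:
$F = - \frac{1}{6} \approx -0.16667$
$q{\left(L \right)} = 2 L \left(-6 + L\right)$ ($q{\left(L \right)} = \left(-6 + L\right) 2 L = 2 L \left(-6 + L\right)$)
$148262 - \left(q{\left(F \right)} - 83 C{\left(0 \right)}\right) = 148262 - \left(2 \left(- \frac{1}{6}\right) \left(-6 - \frac{1}{6}\right) - -1162\right) = 148262 - \left(2 \left(- \frac{1}{6}\right) \left(- \frac{37}{6}\right) + 1162\right) = 148262 - \left(\frac{37}{18} + 1162\right) = 148262 - \frac{20953}{18} = \frac{2647763}{18}$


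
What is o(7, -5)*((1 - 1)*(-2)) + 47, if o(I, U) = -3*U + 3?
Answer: 47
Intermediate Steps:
o(I, U) = 3 - 3*U
o(7, -5)*((1 - 1)*(-2)) + 47 = (3 - 3*(-5))*((1 - 1)*(-2)) + 47 = (3 + 15)*(0*(-2)) + 47 = 18*0 + 47 = 0 + 47 = 47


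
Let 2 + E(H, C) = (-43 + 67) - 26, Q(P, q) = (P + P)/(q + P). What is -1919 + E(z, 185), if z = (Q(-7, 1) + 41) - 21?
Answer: -1923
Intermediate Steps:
Q(P, q) = 2*P/(P + q) (Q(P, q) = (2*P)/(P + q) = 2*P/(P + q))
z = 67/3 (z = (2*(-7)/(-7 + 1) + 41) - 21 = (2*(-7)/(-6) + 41) - 21 = (2*(-7)*(-1/6) + 41) - 21 = (7/3 + 41) - 21 = 130/3 - 21 = 67/3 ≈ 22.333)
E(H, C) = -4 (E(H, C) = -2 + ((-43 + 67) - 26) = -2 + (24 - 26) = -2 - 2 = -4)
-1919 + E(z, 185) = -1919 - 4 = -1923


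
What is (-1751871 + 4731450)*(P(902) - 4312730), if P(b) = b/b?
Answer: -12850116761091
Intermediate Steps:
P(b) = 1
(-1751871 + 4731450)*(P(902) - 4312730) = (-1751871 + 4731450)*(1 - 4312730) = 2979579*(-4312729) = -12850116761091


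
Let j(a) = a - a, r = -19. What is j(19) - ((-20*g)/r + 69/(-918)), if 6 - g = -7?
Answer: -79123/5814 ≈ -13.609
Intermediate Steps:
g = 13 (g = 6 - 1*(-7) = 6 + 7 = 13)
j(a) = 0
j(19) - ((-20*g)/r + 69/(-918)) = 0 - (-20*13/(-19) + 69/(-918)) = 0 - (-260*(-1/19) + 69*(-1/918)) = 0 - (260/19 - 23/306) = 0 - 1*79123/5814 = 0 - 79123/5814 = -79123/5814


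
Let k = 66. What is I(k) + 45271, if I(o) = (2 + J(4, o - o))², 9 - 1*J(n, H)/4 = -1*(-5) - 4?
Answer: 46427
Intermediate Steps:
J(n, H) = 32 (J(n, H) = 36 - 4*(-1*(-5) - 4) = 36 - 4*(5 - 4) = 36 - 4*1 = 36 - 4 = 32)
I(o) = 1156 (I(o) = (2 + 32)² = 34² = 1156)
I(k) + 45271 = 1156 + 45271 = 46427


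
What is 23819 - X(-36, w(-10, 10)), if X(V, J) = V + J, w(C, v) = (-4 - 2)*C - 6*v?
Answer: 23855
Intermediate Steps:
w(C, v) = -6*C - 6*v
X(V, J) = J + V
23819 - X(-36, w(-10, 10)) = 23819 - ((-6*(-10) - 6*10) - 36) = 23819 - ((60 - 60) - 36) = 23819 - (0 - 36) = 23819 - 1*(-36) = 23819 + 36 = 23855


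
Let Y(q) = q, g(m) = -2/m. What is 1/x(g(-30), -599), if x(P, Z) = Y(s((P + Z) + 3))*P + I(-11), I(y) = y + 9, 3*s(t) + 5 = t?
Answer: -675/10364 ≈ -0.065129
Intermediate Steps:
s(t) = -5/3 + t/3
I(y) = 9 + y
x(P, Z) = -2 + P*(-⅔ + P/3 + Z/3) (x(P, Z) = (-5/3 + ((P + Z) + 3)/3)*P + (9 - 11) = (-5/3 + (3 + P + Z)/3)*P - 2 = (-5/3 + (1 + P/3 + Z/3))*P - 2 = (-⅔ + P/3 + Z/3)*P - 2 = P*(-⅔ + P/3 + Z/3) - 2 = -2 + P*(-⅔ + P/3 + Z/3))
1/x(g(-30), -599) = 1/(-2 + (-2/(-30))*(-2 - 2/(-30) - 599)/3) = 1/(-2 + (-2*(-1/30))*(-2 - 2*(-1/30) - 599)/3) = 1/(-2 + (⅓)*(1/15)*(-2 + 1/15 - 599)) = 1/(-2 + (⅓)*(1/15)*(-9014/15)) = 1/(-2 - 9014/675) = 1/(-10364/675) = -675/10364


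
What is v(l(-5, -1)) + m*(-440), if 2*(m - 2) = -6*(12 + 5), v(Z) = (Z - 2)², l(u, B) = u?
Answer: 21609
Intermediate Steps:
v(Z) = (-2 + Z)²
m = -49 (m = 2 + (-6*(12 + 5))/2 = 2 + (-6*17)/2 = 2 + (½)*(-102) = 2 - 51 = -49)
v(l(-5, -1)) + m*(-440) = (-2 - 5)² - 49*(-440) = (-7)² + 21560 = 49 + 21560 = 21609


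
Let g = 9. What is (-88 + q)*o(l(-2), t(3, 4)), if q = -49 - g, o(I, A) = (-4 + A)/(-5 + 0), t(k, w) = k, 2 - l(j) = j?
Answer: -146/5 ≈ -29.200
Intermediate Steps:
l(j) = 2 - j
o(I, A) = ⅘ - A/5 (o(I, A) = (-4 + A)/(-5) = (-4 + A)*(-⅕) = ⅘ - A/5)
q = -58 (q = -49 - 1*9 = -49 - 9 = -58)
(-88 + q)*o(l(-2), t(3, 4)) = (-88 - 58)*(⅘ - ⅕*3) = -146*(⅘ - ⅗) = -146*⅕ = -146/5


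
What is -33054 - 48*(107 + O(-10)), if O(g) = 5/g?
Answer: -38166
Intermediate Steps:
-33054 - 48*(107 + O(-10)) = -33054 - 48*(107 + 5/(-10)) = -33054 - 48*(107 + 5*(-1/10)) = -33054 - 48*(107 - 1/2) = -33054 - 48*213/2 = -33054 - 1*5112 = -33054 - 5112 = -38166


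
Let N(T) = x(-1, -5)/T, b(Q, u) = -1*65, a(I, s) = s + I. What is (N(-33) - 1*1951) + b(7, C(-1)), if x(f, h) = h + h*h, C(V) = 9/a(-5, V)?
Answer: -66548/33 ≈ -2016.6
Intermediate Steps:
a(I, s) = I + s
C(V) = 9/(-5 + V)
x(f, h) = h + h²
b(Q, u) = -65
N(T) = 20/T (N(T) = (-5*(1 - 5))/T = (-5*(-4))/T = 20/T)
(N(-33) - 1*1951) + b(7, C(-1)) = (20/(-33) - 1*1951) - 65 = (20*(-1/33) - 1951) - 65 = (-20/33 - 1951) - 65 = -64403/33 - 65 = -66548/33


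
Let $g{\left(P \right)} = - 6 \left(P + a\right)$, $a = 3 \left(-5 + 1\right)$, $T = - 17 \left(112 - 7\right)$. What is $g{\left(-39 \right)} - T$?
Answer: $2091$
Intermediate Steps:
$T = -1785$ ($T = \left(-17\right) 105 = -1785$)
$a = -12$ ($a = 3 \left(-4\right) = -12$)
$g{\left(P \right)} = 72 - 6 P$ ($g{\left(P \right)} = - 6 \left(P - 12\right) = - 6 \left(-12 + P\right) = 72 - 6 P$)
$g{\left(-39 \right)} - T = \left(72 - -234\right) - -1785 = \left(72 + 234\right) + 1785 = 306 + 1785 = 2091$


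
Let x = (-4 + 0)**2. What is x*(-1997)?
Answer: -31952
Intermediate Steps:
x = 16 (x = (-4)**2 = 16)
x*(-1997) = 16*(-1997) = -31952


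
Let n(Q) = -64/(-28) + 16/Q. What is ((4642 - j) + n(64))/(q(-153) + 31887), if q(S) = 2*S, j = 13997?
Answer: -261869/884268 ≈ -0.29614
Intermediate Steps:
n(Q) = 16/7 + 16/Q (n(Q) = -64*(-1/28) + 16/Q = 16/7 + 16/Q)
((4642 - j) + n(64))/(q(-153) + 31887) = ((4642 - 1*13997) + (16/7 + 16/64))/(2*(-153) + 31887) = ((4642 - 13997) + (16/7 + 16*(1/64)))/(-306 + 31887) = (-9355 + (16/7 + 1/4))/31581 = (-9355 + 71/28)*(1/31581) = -261869/28*1/31581 = -261869/884268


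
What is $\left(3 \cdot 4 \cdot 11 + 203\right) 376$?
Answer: $125960$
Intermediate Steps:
$\left(3 \cdot 4 \cdot 11 + 203\right) 376 = \left(12 \cdot 11 + 203\right) 376 = \left(132 + 203\right) 376 = 335 \cdot 376 = 125960$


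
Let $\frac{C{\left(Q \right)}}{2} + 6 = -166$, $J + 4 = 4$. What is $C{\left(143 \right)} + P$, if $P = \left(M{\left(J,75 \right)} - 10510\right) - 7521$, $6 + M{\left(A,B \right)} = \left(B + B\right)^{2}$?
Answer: $4119$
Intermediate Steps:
$J = 0$ ($J = -4 + 4 = 0$)
$C{\left(Q \right)} = -344$ ($C{\left(Q \right)} = -12 + 2 \left(-166\right) = -12 - 332 = -344$)
$M{\left(A,B \right)} = -6 + 4 B^{2}$ ($M{\left(A,B \right)} = -6 + \left(B + B\right)^{2} = -6 + \left(2 B\right)^{2} = -6 + 4 B^{2}$)
$P = 4463$ ($P = \left(\left(-6 + 4 \cdot 75^{2}\right) - 10510\right) - 7521 = \left(\left(-6 + 4 \cdot 5625\right) - 10510\right) - 7521 = \left(\left(-6 + 22500\right) - 10510\right) - 7521 = \left(22494 - 10510\right) - 7521 = 11984 - 7521 = 4463$)
$C{\left(143 \right)} + P = -344 + 4463 = 4119$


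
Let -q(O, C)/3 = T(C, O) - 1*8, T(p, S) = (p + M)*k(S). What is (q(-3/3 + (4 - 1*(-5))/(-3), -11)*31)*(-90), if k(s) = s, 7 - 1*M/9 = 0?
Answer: -1807920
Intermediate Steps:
M = 63 (M = 63 - 9*0 = 63 + 0 = 63)
T(p, S) = S*(63 + p) (T(p, S) = (p + 63)*S = (63 + p)*S = S*(63 + p))
q(O, C) = 24 - 3*O*(63 + C) (q(O, C) = -3*(O*(63 + C) - 1*8) = -3*(O*(63 + C) - 8) = -3*(-8 + O*(63 + C)) = 24 - 3*O*(63 + C))
(q(-3/3 + (4 - 1*(-5))/(-3), -11)*31)*(-90) = ((24 - 3*(-3/3 + (4 - 1*(-5))/(-3))*(63 - 11))*31)*(-90) = ((24 - 3*(-3*⅓ + (4 + 5)*(-⅓))*52)*31)*(-90) = ((24 - 3*(-1 + 9*(-⅓))*52)*31)*(-90) = ((24 - 3*(-1 - 3)*52)*31)*(-90) = ((24 - 3*(-4)*52)*31)*(-90) = ((24 + 624)*31)*(-90) = (648*31)*(-90) = 20088*(-90) = -1807920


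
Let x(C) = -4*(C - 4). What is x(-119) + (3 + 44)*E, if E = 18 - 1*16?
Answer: 586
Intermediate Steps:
x(C) = 16 - 4*C (x(C) = -4*(-4 + C) = 16 - 4*C)
E = 2 (E = 18 - 16 = 2)
x(-119) + (3 + 44)*E = (16 - 4*(-119)) + (3 + 44)*2 = (16 + 476) + 47*2 = 492 + 94 = 586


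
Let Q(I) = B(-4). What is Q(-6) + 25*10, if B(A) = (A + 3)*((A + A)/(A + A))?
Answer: 249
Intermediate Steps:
B(A) = 3 + A (B(A) = (3 + A)*((2*A)/((2*A))) = (3 + A)*((2*A)*(1/(2*A))) = (3 + A)*1 = 3 + A)
Q(I) = -1 (Q(I) = 3 - 4 = -1)
Q(-6) + 25*10 = -1 + 25*10 = -1 + 250 = 249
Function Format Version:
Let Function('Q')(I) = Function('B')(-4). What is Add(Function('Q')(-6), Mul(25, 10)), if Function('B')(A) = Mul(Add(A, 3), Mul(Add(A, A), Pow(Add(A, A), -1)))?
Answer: 249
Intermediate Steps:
Function('B')(A) = Add(3, A) (Function('B')(A) = Mul(Add(3, A), Mul(Mul(2, A), Pow(Mul(2, A), -1))) = Mul(Add(3, A), Mul(Mul(2, A), Mul(Rational(1, 2), Pow(A, -1)))) = Mul(Add(3, A), 1) = Add(3, A))
Function('Q')(I) = -1 (Function('Q')(I) = Add(3, -4) = -1)
Add(Function('Q')(-6), Mul(25, 10)) = Add(-1, Mul(25, 10)) = Add(-1, 250) = 249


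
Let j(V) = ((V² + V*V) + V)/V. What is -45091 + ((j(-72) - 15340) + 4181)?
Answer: -56393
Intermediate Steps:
j(V) = (V + 2*V²)/V (j(V) = ((V² + V²) + V)/V = (2*V² + V)/V = (V + 2*V²)/V)
-45091 + ((j(-72) - 15340) + 4181) = -45091 + (((1 + 2*(-72)) - 15340) + 4181) = -45091 + (((1 - 144) - 15340) + 4181) = -45091 + ((-143 - 15340) + 4181) = -45091 + (-15483 + 4181) = -45091 - 11302 = -56393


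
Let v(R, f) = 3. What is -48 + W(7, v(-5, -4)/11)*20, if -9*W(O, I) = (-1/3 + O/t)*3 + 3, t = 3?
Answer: -68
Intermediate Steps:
W(O, I) = -2/9 - O/9 (W(O, I) = -((-1/3 + O/3)*3 + 3)/9 = -((-1*⅓ + O*(⅓))*3 + 3)/9 = -((-⅓ + O/3)*3 + 3)/9 = -((-1 + O) + 3)/9 = -(2 + O)/9 = -2/9 - O/9)
-48 + W(7, v(-5, -4)/11)*20 = -48 + (-2/9 - ⅑*7)*20 = -48 + (-2/9 - 7/9)*20 = -48 - 1*20 = -48 - 20 = -68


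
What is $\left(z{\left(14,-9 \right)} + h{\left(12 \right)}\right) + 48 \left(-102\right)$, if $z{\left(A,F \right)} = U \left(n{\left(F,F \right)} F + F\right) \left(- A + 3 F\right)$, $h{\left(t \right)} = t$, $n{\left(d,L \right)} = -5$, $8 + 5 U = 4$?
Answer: $- \frac{18516}{5} \approx -3703.2$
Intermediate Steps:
$U = - \frac{4}{5}$ ($U = - \frac{8}{5} + \frac{1}{5} \cdot 4 = - \frac{8}{5} + \frac{4}{5} = - \frac{4}{5} \approx -0.8$)
$z{\left(A,F \right)} = \frac{16 F \left(- A + 3 F\right)}{5}$ ($z{\left(A,F \right)} = - \frac{4 \left(- 5 F + F\right)}{5} \left(- A + 3 F\right) = - \frac{4 \left(- 4 F\right)}{5} \left(- A + 3 F\right) = \frac{16 F}{5} \left(- A + 3 F\right) = \frac{16 F \left(- A + 3 F\right)}{5}$)
$\left(z{\left(14,-9 \right)} + h{\left(12 \right)}\right) + 48 \left(-102\right) = \left(\frac{16}{5} \left(-9\right) \left(\left(-1\right) 14 + 3 \left(-9\right)\right) + 12\right) + 48 \left(-102\right) = \left(\frac{16}{5} \left(-9\right) \left(-14 - 27\right) + 12\right) - 4896 = \left(\frac{16}{5} \left(-9\right) \left(-41\right) + 12\right) - 4896 = \left(\frac{5904}{5} + 12\right) - 4896 = \frac{5964}{5} - 4896 = - \frac{18516}{5}$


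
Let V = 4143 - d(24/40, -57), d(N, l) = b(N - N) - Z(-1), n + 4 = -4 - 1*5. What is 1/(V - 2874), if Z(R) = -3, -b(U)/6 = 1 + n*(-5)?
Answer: 1/1662 ≈ 0.00060168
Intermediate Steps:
n = -13 (n = -4 + (-4 - 1*5) = -4 + (-4 - 5) = -4 - 9 = -13)
b(U) = -396 (b(U) = -6*(1 - 13*(-5)) = -6*(1 + 65) = -6*66 = -396)
d(N, l) = -393 (d(N, l) = -396 - 1*(-3) = -396 + 3 = -393)
V = 4536 (V = 4143 - 1*(-393) = 4143 + 393 = 4536)
1/(V - 2874) = 1/(4536 - 2874) = 1/1662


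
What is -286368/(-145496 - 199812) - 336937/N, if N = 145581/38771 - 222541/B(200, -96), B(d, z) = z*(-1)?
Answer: 108878092631539704/743634705566545 ≈ 146.41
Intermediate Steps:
B(d, z) = -z
N = -8614161335/3722016 (N = 145581/38771 - 222541/((-1*(-96))) = 145581*(1/38771) - 222541/96 = 145581/38771 - 222541*1/96 = 145581/38771 - 222541/96 = -8614161335/3722016 ≈ -2314.4)
-286368/(-145496 - 199812) - 336937/N = -286368/(-145496 - 199812) - 336937/(-8614161335/3722016) = -286368/(-345308) - 336937*(-3722016/8614161335) = -286368*(-1/345308) + 1254084904992/8614161335 = 71592/86327 + 1254084904992/8614161335 = 108878092631539704/743634705566545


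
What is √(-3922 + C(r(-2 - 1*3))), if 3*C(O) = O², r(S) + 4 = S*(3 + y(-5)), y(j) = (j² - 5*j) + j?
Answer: √143310/3 ≈ 126.19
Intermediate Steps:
y(j) = j² - 4*j
r(S) = -4 + 48*S (r(S) = -4 + S*(3 - 5*(-4 - 5)) = -4 + S*(3 - 5*(-9)) = -4 + S*(3 + 45) = -4 + S*48 = -4 + 48*S)
C(O) = O²/3
√(-3922 + C(r(-2 - 1*3))) = √(-3922 + (-4 + 48*(-2 - 1*3))²/3) = √(-3922 + (-4 + 48*(-2 - 3))²/3) = √(-3922 + (-4 + 48*(-5))²/3) = √(-3922 + (-4 - 240)²/3) = √(-3922 + (⅓)*(-244)²) = √(-3922 + (⅓)*59536) = √(-3922 + 59536/3) = √(47770/3) = √143310/3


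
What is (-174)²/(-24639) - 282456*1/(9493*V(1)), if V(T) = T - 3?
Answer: 1064102208/77966009 ≈ 13.648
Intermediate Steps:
V(T) = -3 + T
(-174)²/(-24639) - 282456*1/(9493*V(1)) = (-174)²/(-24639) - 282456*1/(9493*(-3 + 1)) = 30276*(-1/24639) - 282456/(9493*(-2)) = -10092/8213 - 282456/(-18986) = -10092/8213 - 282456*(-1/18986) = -10092/8213 + 141228/9493 = 1064102208/77966009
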